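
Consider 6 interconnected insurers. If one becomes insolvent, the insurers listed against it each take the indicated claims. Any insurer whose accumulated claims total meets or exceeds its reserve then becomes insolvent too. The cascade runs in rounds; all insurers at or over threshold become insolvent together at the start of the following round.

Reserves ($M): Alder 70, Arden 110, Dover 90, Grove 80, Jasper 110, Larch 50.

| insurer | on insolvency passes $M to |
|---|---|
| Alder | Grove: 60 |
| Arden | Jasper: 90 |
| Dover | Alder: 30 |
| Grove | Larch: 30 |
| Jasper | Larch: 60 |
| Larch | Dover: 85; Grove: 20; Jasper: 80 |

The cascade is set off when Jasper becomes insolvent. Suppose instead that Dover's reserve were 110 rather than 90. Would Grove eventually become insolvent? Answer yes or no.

With Dover's reserve at 110:
Round 1 — Jasper becomes insolvent (initial).
  Larch: +60 → 60 ≥ 50
Round 2 — Larch becomes insolvent.
  Dover: +85 → 85 < 110
  Grove: +20 → 20 < 80
No further insolvencies.

no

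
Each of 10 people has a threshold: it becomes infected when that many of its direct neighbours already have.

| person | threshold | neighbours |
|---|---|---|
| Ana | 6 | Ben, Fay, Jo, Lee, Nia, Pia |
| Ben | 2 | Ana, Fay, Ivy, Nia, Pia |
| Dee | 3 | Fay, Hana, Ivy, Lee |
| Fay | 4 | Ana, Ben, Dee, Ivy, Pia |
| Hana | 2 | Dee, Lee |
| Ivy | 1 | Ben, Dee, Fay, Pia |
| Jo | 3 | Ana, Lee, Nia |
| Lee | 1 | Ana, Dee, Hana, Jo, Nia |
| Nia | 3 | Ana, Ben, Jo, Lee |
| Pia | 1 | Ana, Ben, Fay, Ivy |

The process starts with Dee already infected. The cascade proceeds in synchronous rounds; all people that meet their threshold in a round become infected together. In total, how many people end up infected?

Round 1 — Dee becomes infected (initial).
Round 2 — checking thresholds:
  Fay: 1 of 5 neighbours < 4, holds.
  Hana: 1 of 2 neighbours < 2, holds.
  Ivy: 1 of 4 neighbours ≥ 1, becomes infected.
  Lee: 1 of 5 neighbours ≥ 1, becomes infected.
Round 3 — checking thresholds:
  Ana: 1 of 6 neighbours < 6, holds.
  Ben: 1 of 5 neighbours < 2, holds.
  Fay: 2 of 5 neighbours < 4, holds.
  Hana: 2 of 2 neighbours ≥ 2, becomes infected.
  Jo: 1 of 3 neighbours < 3, holds.
  Nia: 1 of 4 neighbours < 3, holds.
  Pia: 1 of 4 neighbours ≥ 1, becomes infected.
Round 4 — checking thresholds:
  Ana: 2 of 6 neighbours < 6, holds.
  Ben: 2 of 5 neighbours ≥ 2, becomes infected.
  Fay: 3 of 5 neighbours < 4, holds.
  Jo: 1 of 3 neighbours < 3, holds.
  Nia: 1 of 4 neighbours < 3, holds.
Round 5 — checking thresholds:
  Ana: 3 of 6 neighbours < 6, holds.
  Fay: 4 of 5 neighbours ≥ 4, becomes infected.
  Jo: 1 of 3 neighbours < 3, holds.
  Nia: 2 of 4 neighbours < 3, holds.
Round 6 — no new infections; cascade stops.

7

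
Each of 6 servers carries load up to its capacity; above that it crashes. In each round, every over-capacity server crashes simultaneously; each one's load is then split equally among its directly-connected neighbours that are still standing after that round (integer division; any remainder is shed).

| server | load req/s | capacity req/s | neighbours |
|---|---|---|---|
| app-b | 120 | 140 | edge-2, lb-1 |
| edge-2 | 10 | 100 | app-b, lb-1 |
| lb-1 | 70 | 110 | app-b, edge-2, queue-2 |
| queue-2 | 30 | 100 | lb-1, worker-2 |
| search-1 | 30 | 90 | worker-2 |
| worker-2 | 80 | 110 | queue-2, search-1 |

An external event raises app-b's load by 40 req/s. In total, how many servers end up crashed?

6

Round 1 — app-b at 160 > 140. app-b crashes.
  app-b sheds 160 req/s to edge-2, lb-1: 80 each.
    edge-2: 10+80 = 90 ≤ 100
    lb-1: 70+80 = 150 > 110
Round 2 — lb-1 crashes.
  lb-1 sheds 150 req/s to edge-2, queue-2: 75 each.
    edge-2: 90+75 = 165 > 100
    queue-2: 30+75 = 105 > 100
Round 3 — edge-2, queue-2 crash.
  edge-2 sheds 165 req/s: no online neighbours, lost.
  queue-2 sheds 105 req/s to worker-2: 105 each.
    worker-2: 80+105 = 185 > 110
Round 4 — worker-2 crashes.
  worker-2 sheds 185 req/s to search-1: 185 each.
    search-1: 30+185 = 215 > 90
Round 5 — search-1 crashes.
  search-1 sheds 215 req/s: no online neighbours, lost.
No further crashes.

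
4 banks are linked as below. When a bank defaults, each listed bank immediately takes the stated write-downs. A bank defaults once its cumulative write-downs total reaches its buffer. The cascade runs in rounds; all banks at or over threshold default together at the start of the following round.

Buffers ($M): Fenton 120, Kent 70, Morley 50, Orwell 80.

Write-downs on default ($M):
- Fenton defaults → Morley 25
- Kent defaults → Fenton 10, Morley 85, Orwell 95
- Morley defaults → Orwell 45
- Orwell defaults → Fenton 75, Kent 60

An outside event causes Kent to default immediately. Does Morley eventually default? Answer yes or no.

Round 1 — Kent defaults (initial).
  Fenton: +10 → 10 < 120
  Morley: +85 → 85 ≥ 50
  Orwell: +95 → 95 ≥ 80
Round 2 — Morley, Orwell default.
  Fenton: +75 → 85 < 120
No further defaults.

yes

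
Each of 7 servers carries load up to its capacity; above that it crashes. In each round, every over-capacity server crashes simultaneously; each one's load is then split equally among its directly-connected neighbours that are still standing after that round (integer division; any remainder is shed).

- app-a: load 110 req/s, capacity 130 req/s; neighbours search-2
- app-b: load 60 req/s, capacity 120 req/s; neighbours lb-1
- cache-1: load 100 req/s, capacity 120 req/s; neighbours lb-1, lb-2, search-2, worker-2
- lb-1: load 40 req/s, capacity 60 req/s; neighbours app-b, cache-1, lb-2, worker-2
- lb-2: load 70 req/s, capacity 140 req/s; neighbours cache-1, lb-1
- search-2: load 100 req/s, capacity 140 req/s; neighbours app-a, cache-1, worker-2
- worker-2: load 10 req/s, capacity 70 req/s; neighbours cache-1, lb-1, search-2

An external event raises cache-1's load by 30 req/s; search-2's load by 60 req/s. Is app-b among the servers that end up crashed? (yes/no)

no

Round 1 — cache-1 at 130 > 120; search-2 at 160 > 140. cache-1, search-2 crash.
  cache-1 sheds 130 req/s to lb-1, lb-2, worker-2: 43 each (1 lost).
    lb-1: 40+43 = 83 > 60
    lb-2: 70+43 = 113 ≤ 140
    worker-2: 10+43 = 53 ≤ 70
  search-2 sheds 160 req/s to app-a, worker-2: 80 each.
    app-a: 110+80 = 190 > 130
    worker-2: 53+80 = 133 > 70
Round 2 — app-a, lb-1, worker-2 crash.
  app-a sheds 190 req/s: no online neighbours, lost.
  lb-1 sheds 83 req/s to app-b, lb-2: 41 each (1 lost).
    app-b: 60+41 = 101 ≤ 120
    lb-2: 113+41 = 154 > 140
  worker-2 sheds 133 req/s: no online neighbours, lost.
Round 3 — lb-2 crashes.
  lb-2 sheds 154 req/s: no online neighbours, lost.
No further crashes.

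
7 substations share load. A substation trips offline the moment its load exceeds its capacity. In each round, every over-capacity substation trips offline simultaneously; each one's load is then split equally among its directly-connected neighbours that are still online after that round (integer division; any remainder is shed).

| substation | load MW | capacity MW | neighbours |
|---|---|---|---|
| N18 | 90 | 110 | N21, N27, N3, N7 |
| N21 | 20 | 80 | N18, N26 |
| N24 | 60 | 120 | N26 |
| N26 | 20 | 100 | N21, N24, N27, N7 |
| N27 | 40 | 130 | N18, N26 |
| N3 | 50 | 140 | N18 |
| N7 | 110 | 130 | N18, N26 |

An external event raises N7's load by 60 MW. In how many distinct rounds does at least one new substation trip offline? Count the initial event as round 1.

3

Round 1 — N7 at 170 > 130. N7 trips offline.
  N7 sheds 170 MW to N18, N26: 85 each.
    N18: 90+85 = 175 > 110
    N26: 20+85 = 105 > 100
Round 2 — N18, N26 trip offline.
  N18 sheds 175 MW to N21, N27, N3: 58 each (1 lost).
    N21: 20+58 = 78 ≤ 80
    N27: 40+58 = 98 ≤ 130
    N3: 50+58 = 108 ≤ 140
  N26 sheds 105 MW to N21, N24, N27: 35 each.
    N21: 78+35 = 113 > 80
    N24: 60+35 = 95 ≤ 120
    N27: 98+35 = 133 > 130
Round 3 — N21, N27 trip offline.
  N21 sheds 113 MW: no online neighbours, lost.
  N27 sheds 133 MW: no online neighbours, lost.
No further trips.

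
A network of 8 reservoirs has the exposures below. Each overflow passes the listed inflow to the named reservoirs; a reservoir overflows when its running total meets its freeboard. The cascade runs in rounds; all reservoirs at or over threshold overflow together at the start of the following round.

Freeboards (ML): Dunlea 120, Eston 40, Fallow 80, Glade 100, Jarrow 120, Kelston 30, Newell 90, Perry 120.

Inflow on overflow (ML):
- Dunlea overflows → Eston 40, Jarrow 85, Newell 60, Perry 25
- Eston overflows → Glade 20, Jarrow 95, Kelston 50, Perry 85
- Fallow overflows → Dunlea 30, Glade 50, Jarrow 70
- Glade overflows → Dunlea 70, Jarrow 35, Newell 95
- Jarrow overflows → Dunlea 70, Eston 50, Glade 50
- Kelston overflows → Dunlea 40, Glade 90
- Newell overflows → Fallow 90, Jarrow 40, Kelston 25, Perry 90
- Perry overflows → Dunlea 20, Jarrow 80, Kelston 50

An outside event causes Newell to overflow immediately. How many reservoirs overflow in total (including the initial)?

2

Round 1 — Newell overflows (initial).
  Fallow: +90 → 90 ≥ 80
  Jarrow: +40 → 40 < 120
  Kelston: +25 → 25 < 30
  Perry: +90 → 90 < 120
Round 2 — Fallow overflows.
  Dunlea: +30 → 30 < 120
  Glade: +50 → 50 < 100
  Jarrow: +70 → 110 < 120
No further overflows.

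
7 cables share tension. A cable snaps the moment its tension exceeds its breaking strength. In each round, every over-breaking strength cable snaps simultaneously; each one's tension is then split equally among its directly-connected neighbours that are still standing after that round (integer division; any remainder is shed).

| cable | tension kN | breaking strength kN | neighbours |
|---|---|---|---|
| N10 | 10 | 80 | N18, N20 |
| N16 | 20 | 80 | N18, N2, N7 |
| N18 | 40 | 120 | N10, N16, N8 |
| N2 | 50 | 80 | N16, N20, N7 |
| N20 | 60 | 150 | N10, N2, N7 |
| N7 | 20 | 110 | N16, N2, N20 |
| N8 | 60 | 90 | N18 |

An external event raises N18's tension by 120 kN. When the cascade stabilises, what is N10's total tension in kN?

63

Round 1 — N18 at 160 > 120. N18 snaps.
  N18 sheds 160 kN to N10, N16, N8: 53 each (1 lost).
    N10: 10+53 = 63 ≤ 80
    N16: 20+53 = 73 ≤ 80
    N8: 60+53 = 113 > 90
Round 2 — N8 snaps.
  N8 sheds 113 kN: no online neighbours, lost.
No further breaks.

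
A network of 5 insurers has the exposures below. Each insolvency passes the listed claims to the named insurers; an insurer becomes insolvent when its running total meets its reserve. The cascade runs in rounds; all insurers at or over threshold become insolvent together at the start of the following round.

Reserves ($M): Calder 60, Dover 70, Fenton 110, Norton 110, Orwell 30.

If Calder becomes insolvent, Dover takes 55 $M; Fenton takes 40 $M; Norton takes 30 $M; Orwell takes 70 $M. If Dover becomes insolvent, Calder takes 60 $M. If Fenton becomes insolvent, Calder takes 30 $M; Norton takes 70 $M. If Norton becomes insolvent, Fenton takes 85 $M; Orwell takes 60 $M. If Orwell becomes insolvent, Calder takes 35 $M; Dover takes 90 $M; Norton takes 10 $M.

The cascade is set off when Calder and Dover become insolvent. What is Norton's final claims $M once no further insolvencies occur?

40

Round 1 — Calder, Dover become insolvent (initial).
  Fenton: +40 → 40 < 110
  Norton: +30 → 30 < 110
  Orwell: +70 → 70 ≥ 30
Round 2 — Orwell becomes insolvent.
  Norton: +10 → 40 < 110
No further insolvencies.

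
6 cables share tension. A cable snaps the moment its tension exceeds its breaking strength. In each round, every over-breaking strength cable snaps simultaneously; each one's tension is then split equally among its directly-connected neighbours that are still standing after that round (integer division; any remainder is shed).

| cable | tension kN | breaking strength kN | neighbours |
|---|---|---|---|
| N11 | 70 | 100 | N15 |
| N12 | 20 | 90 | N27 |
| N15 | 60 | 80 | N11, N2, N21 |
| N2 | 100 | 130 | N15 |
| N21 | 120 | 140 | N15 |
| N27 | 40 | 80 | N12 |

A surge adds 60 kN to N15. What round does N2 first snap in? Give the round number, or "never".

2

Round 1 — N15 at 120 > 80. N15 snaps.
  N15 sheds 120 kN to N11, N2, N21: 40 each.
    N11: 70+40 = 110 > 100
    N2: 100+40 = 140 > 130
    N21: 120+40 = 160 > 140
Round 2 — N11, N2, N21 snap.
  N11 sheds 110 kN: no online neighbours, lost.
  N2 sheds 140 kN: no online neighbours, lost.
  N21 sheds 160 kN: no online neighbours, lost.
No further breaks.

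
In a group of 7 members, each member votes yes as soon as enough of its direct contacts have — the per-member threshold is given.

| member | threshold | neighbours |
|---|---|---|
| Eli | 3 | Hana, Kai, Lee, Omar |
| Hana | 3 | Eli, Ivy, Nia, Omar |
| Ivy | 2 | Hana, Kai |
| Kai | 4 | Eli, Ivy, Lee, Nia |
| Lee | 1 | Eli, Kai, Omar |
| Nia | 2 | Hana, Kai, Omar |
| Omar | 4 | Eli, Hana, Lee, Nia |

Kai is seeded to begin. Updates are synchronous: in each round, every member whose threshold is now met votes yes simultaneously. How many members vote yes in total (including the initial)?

2

Round 1 — Kai votes yes (initial).
Round 2 — checking thresholds:
  Eli: 1 of 4 neighbours < 3, below threshold.
  Ivy: 1 of 2 neighbours < 2, below threshold.
  Lee: 1 of 3 neighbours ≥ 1, votes yes.
  Nia: 1 of 3 neighbours < 2, below threshold.
Round 3 — no new yes votes; cascade stops.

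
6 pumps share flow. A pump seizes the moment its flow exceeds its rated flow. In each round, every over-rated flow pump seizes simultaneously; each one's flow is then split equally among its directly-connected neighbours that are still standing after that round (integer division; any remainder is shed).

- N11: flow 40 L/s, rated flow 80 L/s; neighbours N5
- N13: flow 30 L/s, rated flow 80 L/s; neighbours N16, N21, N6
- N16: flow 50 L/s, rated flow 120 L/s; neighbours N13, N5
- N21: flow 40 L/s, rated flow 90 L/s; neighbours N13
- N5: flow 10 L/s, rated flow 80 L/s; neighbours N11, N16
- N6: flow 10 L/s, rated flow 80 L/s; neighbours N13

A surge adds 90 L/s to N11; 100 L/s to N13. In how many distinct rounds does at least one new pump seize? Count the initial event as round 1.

Round 1 — N11 at 130 > 80; N13 at 130 > 80. N11, N13 seize.
  N11 sheds 130 L/s to N5: 130 each.
    N5: 10+130 = 140 > 80
  N13 sheds 130 L/s to N16, N21, N6: 43 each (1 lost).
    N16: 50+43 = 93 ≤ 120
    N21: 40+43 = 83 ≤ 90
    N6: 10+43 = 53 ≤ 80
Round 2 — N5 seizes.
  N5 sheds 140 L/s to N16: 140 each.
    N16: 93+140 = 233 > 120
Round 3 — N16 seizes.
  N16 sheds 233 L/s: no online neighbours, lost.
No further seizures.

3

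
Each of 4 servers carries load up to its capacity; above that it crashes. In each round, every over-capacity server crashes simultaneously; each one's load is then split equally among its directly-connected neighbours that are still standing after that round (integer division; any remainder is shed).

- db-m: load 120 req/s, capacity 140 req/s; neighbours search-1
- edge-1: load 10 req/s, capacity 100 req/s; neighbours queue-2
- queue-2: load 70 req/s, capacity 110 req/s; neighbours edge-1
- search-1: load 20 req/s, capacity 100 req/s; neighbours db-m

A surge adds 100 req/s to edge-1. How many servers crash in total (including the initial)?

Round 1 — edge-1 at 110 > 100. edge-1 crashes.
  edge-1 sheds 110 req/s to queue-2: 110 each.
    queue-2: 70+110 = 180 > 110
Round 2 — queue-2 crashes.
  queue-2 sheds 180 req/s: no online neighbours, lost.
No further crashes.

2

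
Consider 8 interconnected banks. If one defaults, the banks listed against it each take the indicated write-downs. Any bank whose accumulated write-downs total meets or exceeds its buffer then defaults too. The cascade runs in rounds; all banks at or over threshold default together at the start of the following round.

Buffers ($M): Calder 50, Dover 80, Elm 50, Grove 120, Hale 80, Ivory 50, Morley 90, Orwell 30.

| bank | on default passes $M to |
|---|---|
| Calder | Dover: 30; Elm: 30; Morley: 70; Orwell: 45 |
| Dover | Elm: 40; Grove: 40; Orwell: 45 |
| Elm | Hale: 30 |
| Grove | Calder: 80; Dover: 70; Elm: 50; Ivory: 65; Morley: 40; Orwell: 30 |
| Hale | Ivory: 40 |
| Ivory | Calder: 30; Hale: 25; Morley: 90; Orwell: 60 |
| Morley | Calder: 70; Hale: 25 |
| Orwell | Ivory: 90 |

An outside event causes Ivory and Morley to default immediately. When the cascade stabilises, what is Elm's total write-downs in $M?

30

Round 1 — Ivory, Morley default (initial).
  Calder: +30+70 → 100 ≥ 50
  Hale: +25+25 → 50 < 80
  Orwell: +60 → 60 ≥ 30
Round 2 — Calder, Orwell default.
  Dover: +30 → 30 < 80
  Elm: +30 → 30 < 50
No further defaults.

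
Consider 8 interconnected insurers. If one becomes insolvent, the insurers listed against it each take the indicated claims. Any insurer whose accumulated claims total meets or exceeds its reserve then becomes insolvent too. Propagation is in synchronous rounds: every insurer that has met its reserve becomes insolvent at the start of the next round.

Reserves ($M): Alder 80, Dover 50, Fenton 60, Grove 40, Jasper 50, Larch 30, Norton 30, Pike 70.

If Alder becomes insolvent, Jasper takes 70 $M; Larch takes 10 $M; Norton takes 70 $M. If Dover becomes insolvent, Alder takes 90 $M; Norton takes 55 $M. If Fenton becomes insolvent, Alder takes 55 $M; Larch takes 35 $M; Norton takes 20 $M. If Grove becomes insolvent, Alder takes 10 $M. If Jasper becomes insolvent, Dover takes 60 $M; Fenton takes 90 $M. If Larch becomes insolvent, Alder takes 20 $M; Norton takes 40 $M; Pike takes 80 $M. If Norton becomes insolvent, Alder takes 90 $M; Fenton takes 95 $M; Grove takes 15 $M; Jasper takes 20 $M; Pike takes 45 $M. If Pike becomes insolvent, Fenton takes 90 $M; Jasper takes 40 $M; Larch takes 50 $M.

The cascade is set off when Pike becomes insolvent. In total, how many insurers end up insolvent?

7

Round 1 — Pike becomes insolvent (initial).
  Fenton: +90 → 90 ≥ 60
  Jasper: +40 → 40 < 50
  Larch: +50 → 50 ≥ 30
Round 2 — Fenton, Larch become insolvent.
  Alder: +55+20 → 75 < 80
  Norton: +20+40 → 60 ≥ 30
Round 3 — Norton becomes insolvent.
  Alder: +90 → 165 ≥ 80
  Grove: +15 → 15 < 40
  Jasper: +20 → 60 ≥ 50
Round 4 — Alder, Jasper become insolvent.
  Dover: +60 → 60 ≥ 50
Round 5 — Dover becomes insolvent.
No further insolvencies.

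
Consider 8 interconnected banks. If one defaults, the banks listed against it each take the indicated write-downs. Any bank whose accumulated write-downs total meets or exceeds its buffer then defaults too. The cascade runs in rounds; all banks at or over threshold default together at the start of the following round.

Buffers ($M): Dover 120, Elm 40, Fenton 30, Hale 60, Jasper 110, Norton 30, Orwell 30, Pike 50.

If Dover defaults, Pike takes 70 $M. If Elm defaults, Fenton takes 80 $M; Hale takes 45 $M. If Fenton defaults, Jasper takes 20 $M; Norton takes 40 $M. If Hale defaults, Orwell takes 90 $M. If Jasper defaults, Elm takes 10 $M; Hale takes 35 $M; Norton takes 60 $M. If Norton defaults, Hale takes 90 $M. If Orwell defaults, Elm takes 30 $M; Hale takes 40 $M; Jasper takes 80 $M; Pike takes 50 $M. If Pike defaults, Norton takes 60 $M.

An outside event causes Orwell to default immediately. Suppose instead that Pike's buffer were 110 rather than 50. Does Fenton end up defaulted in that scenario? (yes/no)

no

With Pike's buffer at 110:
Round 1 — Orwell defaults (initial).
  Elm: +30 → 30 < 40
  Hale: +40 → 40 < 60
  Jasper: +80 → 80 < 110
  Pike: +50 → 50 < 110
No further defaults.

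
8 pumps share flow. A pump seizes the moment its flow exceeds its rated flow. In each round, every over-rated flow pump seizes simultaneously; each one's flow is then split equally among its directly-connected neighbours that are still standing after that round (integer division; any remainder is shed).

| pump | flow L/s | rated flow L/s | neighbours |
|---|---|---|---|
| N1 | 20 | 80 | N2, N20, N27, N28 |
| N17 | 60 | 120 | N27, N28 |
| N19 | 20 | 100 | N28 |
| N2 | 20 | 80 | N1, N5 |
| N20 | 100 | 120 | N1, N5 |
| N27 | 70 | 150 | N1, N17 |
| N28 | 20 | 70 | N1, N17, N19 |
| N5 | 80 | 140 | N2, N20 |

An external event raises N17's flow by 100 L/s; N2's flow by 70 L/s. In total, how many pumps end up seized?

7

Round 1 — N17 at 160 > 120; N2 at 90 > 80. N17, N2 seize.
  N17 sheds 160 L/s to N27, N28: 80 each.
    N27: 70+80 = 150 ≤ 150
    N28: 20+80 = 100 > 70
  N2 sheds 90 L/s to N1, N5: 45 each.
    N1: 20+45 = 65 ≤ 80
    N5: 80+45 = 125 ≤ 140
Round 2 — N28 seizes.
  N28 sheds 100 L/s to N1, N19: 50 each.
    N1: 65+50 = 115 > 80
    N19: 20+50 = 70 ≤ 100
Round 3 — N1 seizes.
  N1 sheds 115 L/s to N20, N27: 57 each (1 lost).
    N20: 100+57 = 157 > 120
    N27: 150+57 = 207 > 150
Round 4 — N20, N27 seize.
  N20 sheds 157 L/s to N5: 157 each.
    N5: 125+157 = 282 > 140
  N27 sheds 207 L/s: no online neighbours, lost.
Round 5 — N5 seizes.
  N5 sheds 282 L/s: no online neighbours, lost.
No further seizures.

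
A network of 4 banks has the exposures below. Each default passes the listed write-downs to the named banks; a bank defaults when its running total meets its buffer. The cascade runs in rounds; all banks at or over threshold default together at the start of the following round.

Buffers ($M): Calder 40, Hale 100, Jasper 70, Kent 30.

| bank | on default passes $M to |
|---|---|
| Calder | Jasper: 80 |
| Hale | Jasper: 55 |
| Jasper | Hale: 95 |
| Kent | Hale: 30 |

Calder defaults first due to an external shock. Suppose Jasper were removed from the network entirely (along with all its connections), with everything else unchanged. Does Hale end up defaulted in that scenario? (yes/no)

With Jasper removed:
Round 1 — Calder defaults (initial).
No further defaults.

no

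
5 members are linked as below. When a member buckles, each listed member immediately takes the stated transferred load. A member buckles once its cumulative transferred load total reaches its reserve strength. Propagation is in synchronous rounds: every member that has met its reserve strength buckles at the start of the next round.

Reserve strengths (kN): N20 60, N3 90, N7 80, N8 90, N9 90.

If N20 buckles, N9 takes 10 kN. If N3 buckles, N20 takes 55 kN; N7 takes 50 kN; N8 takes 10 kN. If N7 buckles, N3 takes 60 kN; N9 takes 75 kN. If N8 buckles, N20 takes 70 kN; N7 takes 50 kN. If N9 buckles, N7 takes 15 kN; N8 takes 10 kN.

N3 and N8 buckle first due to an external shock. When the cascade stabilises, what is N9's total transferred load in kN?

85

Round 1 — N3, N8 buckle (initial).
  N20: +55+70 → 125 ≥ 60
  N7: +50+50 → 100 ≥ 80
Round 2 — N20, N7 buckle.
  N9: +10+75 → 85 < 90
No further bucklings.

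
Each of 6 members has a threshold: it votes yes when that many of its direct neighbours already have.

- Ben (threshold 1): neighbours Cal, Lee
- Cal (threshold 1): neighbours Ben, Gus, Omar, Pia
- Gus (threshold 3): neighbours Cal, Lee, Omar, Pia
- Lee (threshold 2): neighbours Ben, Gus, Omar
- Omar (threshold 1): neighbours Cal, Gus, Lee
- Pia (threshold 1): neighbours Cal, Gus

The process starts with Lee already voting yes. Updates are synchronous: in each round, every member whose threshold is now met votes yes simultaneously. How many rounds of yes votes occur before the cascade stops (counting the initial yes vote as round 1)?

Round 1 — Lee votes yes (initial).
Round 2 — checking thresholds:
  Ben: 1 of 2 neighbours ≥ 1, votes yes.
  Gus: 1 of 4 neighbours < 3, holds.
  Omar: 1 of 3 neighbours ≥ 1, votes yes.
Round 3 — checking thresholds:
  Cal: 2 of 4 neighbours ≥ 1, votes yes.
  Gus: 2 of 4 neighbours < 3, holds.
Round 4 — checking thresholds:
  Gus: 3 of 4 neighbours ≥ 3, votes yes.
  Pia: 1 of 2 neighbours ≥ 1, votes yes.
Round 5 — no new yes votes; cascade stops.

4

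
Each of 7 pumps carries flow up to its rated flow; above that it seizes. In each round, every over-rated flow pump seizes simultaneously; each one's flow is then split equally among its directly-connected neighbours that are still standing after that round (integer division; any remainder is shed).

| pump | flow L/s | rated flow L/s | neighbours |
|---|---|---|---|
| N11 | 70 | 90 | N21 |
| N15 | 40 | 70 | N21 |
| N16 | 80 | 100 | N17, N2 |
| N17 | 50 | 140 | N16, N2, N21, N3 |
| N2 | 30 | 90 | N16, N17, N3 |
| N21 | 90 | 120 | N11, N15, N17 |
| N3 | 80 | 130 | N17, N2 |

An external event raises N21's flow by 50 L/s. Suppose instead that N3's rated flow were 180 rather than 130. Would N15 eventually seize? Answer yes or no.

With N3's rated flow at 180:
Round 1 — N21 at 140 > 120. N21 seizes.
  N21 sheds 140 L/s to N11, N15, N17: 46 each (2 lost).
    N11: 70+46 = 116 > 90
    N15: 40+46 = 86 > 70
    N17: 50+46 = 96 ≤ 140
Round 2 — N11, N15 seize.
  N11 sheds 116 L/s: no online neighbours, lost.
  N15 sheds 86 L/s: no online neighbours, lost.
No further seizures.

yes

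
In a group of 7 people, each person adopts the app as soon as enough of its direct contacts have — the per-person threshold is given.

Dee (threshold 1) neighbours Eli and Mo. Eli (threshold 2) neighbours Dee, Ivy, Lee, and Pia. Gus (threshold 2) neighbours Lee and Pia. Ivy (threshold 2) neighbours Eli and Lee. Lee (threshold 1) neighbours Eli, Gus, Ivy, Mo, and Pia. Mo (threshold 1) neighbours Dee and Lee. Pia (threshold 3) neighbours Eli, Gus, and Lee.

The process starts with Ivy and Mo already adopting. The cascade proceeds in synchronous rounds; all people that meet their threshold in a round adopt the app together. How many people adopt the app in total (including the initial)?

5

Round 1 — Ivy, Mo adopt the app (initial).
Round 2 — checking thresholds:
  Dee: 1 of 2 neighbours ≥ 1, adopts the app.
  Eli: 1 of 4 neighbours < 2, holds.
  Lee: 2 of 5 neighbours ≥ 1, adopts the app.
Round 3 — checking thresholds:
  Eli: 3 of 4 neighbours ≥ 2, adopts the app.
  Gus: 1 of 2 neighbours < 2, holds.
  Pia: 1 of 3 neighbours < 3, holds.
Round 4 — no new adoptions; cascade stops.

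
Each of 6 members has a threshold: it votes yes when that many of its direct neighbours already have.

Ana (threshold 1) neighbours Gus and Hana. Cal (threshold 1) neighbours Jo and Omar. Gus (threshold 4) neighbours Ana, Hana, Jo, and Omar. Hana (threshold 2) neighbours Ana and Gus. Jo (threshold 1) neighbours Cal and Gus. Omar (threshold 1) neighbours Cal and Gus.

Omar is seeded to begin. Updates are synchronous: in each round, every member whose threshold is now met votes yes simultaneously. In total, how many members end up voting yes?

3

Round 1 — Omar votes yes (initial).
Round 2 — checking thresholds:
  Cal: 1 of 2 neighbours ≥ 1, votes yes.
  Gus: 1 of 4 neighbours < 4, not yet.
Round 3 — checking thresholds:
  Gus: 1 of 4 neighbours < 4, not yet.
  Jo: 1 of 2 neighbours ≥ 1, votes yes.
Round 4 — no new yes votes; cascade stops.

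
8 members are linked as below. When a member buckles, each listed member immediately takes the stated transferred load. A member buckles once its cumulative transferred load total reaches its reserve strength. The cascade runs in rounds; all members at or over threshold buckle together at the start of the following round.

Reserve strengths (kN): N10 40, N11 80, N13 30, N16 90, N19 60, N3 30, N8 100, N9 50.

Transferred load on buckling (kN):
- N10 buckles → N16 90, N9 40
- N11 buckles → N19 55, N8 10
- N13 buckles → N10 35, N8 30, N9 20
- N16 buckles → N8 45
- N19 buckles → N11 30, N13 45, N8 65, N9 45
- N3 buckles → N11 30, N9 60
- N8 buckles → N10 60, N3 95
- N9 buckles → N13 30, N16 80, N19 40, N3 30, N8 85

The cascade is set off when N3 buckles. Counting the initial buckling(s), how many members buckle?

6

Round 1 — N3 buckles (initial).
  N11: +30 → 30 < 80
  N9: +60 → 60 ≥ 50
Round 2 — N9 buckles.
  N13: +30 → 30 ≥ 30
  N16: +80 → 80 < 90
  N19: +40 → 40 < 60
  N8: +85 → 85 < 100
Round 3 — N13 buckles.
  N10: +35 → 35 < 40
  N8: +30 → 115 ≥ 100
Round 4 — N8 buckles.
  N10: +60 → 95 ≥ 40
Round 5 — N10 buckles.
  N16: +90 → 170 ≥ 90
Round 6 — N16 buckles.
No further bucklings.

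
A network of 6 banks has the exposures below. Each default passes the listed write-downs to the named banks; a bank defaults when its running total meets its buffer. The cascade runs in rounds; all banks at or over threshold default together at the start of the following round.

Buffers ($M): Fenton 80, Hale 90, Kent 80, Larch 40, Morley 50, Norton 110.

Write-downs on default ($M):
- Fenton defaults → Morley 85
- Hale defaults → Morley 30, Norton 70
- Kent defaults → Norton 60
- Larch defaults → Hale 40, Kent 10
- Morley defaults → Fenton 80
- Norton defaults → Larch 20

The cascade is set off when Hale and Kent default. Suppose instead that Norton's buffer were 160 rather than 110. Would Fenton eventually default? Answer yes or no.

With Norton's buffer at 160:
Round 1 — Hale, Kent default (initial).
  Morley: +30 → 30 < 50
  Norton: +70+60 → 130 < 160
No further defaults.

no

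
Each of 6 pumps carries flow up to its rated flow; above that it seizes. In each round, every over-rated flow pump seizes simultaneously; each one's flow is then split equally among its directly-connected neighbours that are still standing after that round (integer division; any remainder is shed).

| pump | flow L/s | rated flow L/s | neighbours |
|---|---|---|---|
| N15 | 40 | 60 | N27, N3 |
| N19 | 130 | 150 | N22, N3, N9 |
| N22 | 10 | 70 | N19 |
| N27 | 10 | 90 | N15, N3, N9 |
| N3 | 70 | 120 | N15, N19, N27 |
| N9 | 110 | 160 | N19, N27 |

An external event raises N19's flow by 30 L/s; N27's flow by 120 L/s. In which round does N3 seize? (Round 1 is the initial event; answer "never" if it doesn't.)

Round 1 — N19 at 160 > 150; N27 at 130 > 90. N19, N27 seize.
  N19 sheds 160 L/s to N22, N3, N9: 53 each (1 lost).
    N22: 10+53 = 63 ≤ 70
    N3: 70+53 = 123 > 120
    N9: 110+53 = 163 > 160
  N27 sheds 130 L/s to N15, N3, N9: 43 each (1 lost).
    N15: 40+43 = 83 > 60
    N3: 123+43 = 166 > 120
    N9: 163+43 = 206 > 160
Round 2 — N15, N3, N9 seize.
  N15 sheds 83 L/s: no online neighbours, lost.
  N3 sheds 166 L/s: no online neighbours, lost.
  N9 sheds 206 L/s: no online neighbours, lost.
No further seizures.

2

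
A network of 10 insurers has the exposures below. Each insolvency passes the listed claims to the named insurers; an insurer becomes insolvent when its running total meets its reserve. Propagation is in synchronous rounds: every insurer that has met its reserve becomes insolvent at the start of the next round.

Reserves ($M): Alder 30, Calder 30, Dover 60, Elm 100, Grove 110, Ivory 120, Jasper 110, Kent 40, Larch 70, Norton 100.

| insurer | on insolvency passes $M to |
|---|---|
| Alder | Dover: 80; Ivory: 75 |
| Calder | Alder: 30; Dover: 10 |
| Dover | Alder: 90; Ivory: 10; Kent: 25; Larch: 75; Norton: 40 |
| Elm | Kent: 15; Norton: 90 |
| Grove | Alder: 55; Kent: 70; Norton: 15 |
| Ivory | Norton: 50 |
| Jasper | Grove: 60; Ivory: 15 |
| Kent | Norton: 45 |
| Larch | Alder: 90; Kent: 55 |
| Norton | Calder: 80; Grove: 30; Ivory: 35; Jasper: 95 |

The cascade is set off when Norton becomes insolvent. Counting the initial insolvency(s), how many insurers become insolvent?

Round 1 — Norton becomes insolvent (initial).
  Calder: +80 → 80 ≥ 30
  Grove: +30 → 30 < 110
  Ivory: +35 → 35 < 120
  Jasper: +95 → 95 < 110
Round 2 — Calder becomes insolvent.
  Alder: +30 → 30 ≥ 30
  Dover: +10 → 10 < 60
Round 3 — Alder becomes insolvent.
  Dover: +80 → 90 ≥ 60
  Ivory: +75 → 110 < 120
Round 4 — Dover becomes insolvent.
  Ivory: +10 → 120 ≥ 120
  Kent: +25 → 25 < 40
  Larch: +75 → 75 ≥ 70
Round 5 — Ivory, Larch become insolvent.
  Kent: +55 → 80 ≥ 40
Round 6 — Kent becomes insolvent.
No further insolvencies.

7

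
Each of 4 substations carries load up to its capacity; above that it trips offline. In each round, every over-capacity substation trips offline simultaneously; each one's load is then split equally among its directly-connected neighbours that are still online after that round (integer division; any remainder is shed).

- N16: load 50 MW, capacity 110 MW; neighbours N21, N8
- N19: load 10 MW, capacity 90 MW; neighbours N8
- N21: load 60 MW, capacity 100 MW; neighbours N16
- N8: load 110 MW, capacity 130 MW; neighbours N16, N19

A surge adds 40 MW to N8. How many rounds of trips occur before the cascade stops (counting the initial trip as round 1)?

3

Round 1 — N8 at 150 > 130. N8 trips offline.
  N8 sheds 150 MW to N16, N19: 75 each.
    N16: 50+75 = 125 > 110
    N19: 10+75 = 85 ≤ 90
Round 2 — N16 trips offline.
  N16 sheds 125 MW to N21: 125 each.
    N21: 60+125 = 185 > 100
Round 3 — N21 trips offline.
  N21 sheds 185 MW: no online neighbours, lost.
No further trips.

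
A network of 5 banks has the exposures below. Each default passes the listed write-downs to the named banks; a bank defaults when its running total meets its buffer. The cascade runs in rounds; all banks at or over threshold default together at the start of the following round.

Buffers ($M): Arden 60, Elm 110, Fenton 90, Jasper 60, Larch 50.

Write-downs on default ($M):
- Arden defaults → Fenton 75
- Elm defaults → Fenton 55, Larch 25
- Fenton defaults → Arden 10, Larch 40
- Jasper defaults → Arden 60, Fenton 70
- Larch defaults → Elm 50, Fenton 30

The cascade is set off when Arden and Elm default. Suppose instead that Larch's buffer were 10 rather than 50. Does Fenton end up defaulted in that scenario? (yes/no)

With Larch's buffer at 10:
Round 1 — Arden, Elm default (initial).
  Fenton: +75+55 → 130 ≥ 90
  Larch: +25 → 25 ≥ 10
Round 2 — Fenton, Larch default.
No further defaults.

yes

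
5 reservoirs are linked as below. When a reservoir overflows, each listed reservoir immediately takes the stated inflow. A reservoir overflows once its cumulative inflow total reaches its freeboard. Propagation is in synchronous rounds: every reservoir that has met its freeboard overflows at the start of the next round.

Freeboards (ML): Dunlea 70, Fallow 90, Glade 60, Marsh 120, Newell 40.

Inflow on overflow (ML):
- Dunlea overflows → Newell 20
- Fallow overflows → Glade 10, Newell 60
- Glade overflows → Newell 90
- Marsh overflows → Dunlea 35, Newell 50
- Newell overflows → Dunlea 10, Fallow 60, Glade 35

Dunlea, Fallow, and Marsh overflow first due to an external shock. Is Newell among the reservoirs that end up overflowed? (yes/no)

yes

Round 1 — Dunlea, Fallow, Marsh overflow (initial).
  Glade: +10 → 10 < 60
  Newell: +20+60+50 → 130 ≥ 40
Round 2 — Newell overflows.
  Glade: +35 → 45 < 60
No further overflows.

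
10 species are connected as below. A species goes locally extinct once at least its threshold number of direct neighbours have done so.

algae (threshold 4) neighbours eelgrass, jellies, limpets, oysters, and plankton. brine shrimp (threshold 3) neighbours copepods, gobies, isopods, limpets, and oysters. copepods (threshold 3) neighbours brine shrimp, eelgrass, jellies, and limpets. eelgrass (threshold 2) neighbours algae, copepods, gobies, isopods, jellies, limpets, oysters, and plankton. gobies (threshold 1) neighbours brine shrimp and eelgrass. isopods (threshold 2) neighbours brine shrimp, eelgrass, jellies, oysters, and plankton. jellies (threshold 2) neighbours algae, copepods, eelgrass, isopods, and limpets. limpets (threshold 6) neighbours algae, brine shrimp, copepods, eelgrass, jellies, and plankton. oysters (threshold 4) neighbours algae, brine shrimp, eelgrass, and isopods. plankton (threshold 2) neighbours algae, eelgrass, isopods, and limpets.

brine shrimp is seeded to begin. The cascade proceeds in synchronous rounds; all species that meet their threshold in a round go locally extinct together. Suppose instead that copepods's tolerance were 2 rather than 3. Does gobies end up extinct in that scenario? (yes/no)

With copepods's tolerance at 2:
Round 1 — brine shrimp goes locally extinct (initial).
Round 2 — checking thresholds:
  copepods: 1 of 4 neighbours < 2, below threshold.
  gobies: 1 of 2 neighbours ≥ 1, goes locally extinct.
  isopods: 1 of 5 neighbours < 2, below threshold.
  limpets: 1 of 6 neighbours < 6, below threshold.
  oysters: 1 of 4 neighbours < 4, below threshold.
Round 3 — no new extinctions; cascade stops.

yes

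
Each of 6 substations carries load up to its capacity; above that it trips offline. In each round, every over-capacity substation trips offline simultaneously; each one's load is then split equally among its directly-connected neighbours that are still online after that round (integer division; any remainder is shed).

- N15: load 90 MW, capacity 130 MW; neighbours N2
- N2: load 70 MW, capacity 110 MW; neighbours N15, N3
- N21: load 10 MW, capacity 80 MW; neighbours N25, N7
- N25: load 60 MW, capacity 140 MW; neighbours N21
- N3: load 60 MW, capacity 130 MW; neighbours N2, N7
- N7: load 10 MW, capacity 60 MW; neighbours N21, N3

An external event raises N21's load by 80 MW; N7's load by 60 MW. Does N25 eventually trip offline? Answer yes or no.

yes

Round 1 — N21 at 90 > 80; N7 at 70 > 60. N21, N7 trip offline.
  N21 sheds 90 MW to N25: 90 each.
    N25: 60+90 = 150 > 140
  N7 sheds 70 MW to N3: 70 each.
    N3: 60+70 = 130 ≤ 130
Round 2 — N25 trips offline.
  N25 sheds 150 MW: no online neighbours, lost.
No further trips.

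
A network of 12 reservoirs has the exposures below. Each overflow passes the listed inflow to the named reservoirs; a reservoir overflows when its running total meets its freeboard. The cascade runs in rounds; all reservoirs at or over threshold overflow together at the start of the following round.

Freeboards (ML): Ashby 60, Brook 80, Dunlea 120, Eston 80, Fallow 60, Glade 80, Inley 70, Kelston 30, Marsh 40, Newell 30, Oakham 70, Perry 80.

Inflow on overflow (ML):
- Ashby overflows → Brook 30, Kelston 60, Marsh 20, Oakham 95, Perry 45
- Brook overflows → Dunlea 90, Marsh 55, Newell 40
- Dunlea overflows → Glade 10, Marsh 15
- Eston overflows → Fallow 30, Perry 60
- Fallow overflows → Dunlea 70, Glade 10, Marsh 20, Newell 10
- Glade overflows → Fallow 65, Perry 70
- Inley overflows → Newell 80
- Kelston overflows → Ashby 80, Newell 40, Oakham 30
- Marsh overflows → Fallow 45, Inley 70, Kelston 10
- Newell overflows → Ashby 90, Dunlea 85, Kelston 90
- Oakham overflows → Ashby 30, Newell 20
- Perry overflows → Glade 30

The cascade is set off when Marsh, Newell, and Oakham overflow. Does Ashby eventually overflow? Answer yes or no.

yes

Round 1 — Marsh, Newell, Oakham overflow (initial).
  Ashby: +90+30 → 120 ≥ 60
  Dunlea: +85 → 85 < 120
  Fallow: +45 → 45 < 60
  Inley: +70 → 70 ≥ 70
  Kelston: +10+90 → 100 ≥ 30
Round 2 — Ashby, Inley, Kelston overflow.
  Brook: +30 → 30 < 80
  Perry: +45 → 45 < 80
No further overflows.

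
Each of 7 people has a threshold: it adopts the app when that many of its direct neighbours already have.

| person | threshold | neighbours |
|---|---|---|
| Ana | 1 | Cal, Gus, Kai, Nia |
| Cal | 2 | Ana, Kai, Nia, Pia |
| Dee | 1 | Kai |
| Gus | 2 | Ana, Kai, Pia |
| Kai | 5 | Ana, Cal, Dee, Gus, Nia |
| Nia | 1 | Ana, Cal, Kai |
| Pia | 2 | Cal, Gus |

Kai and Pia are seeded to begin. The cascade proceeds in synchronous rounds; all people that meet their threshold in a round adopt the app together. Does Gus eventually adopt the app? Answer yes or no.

Round 1 — Kai, Pia adopt the app (initial).
Round 2 — checking thresholds:
  Ana: 1 of 4 neighbours ≥ 1, adopts the app.
  Cal: 2 of 4 neighbours ≥ 2, adopts the app.
  Dee: 1 of 1 neighbours ≥ 1, adopts the app.
  Gus: 2 of 3 neighbours ≥ 2, adopts the app.
  Nia: 1 of 3 neighbours ≥ 1, adopts the app.
Round 3 — no new adoptions; cascade stops.

yes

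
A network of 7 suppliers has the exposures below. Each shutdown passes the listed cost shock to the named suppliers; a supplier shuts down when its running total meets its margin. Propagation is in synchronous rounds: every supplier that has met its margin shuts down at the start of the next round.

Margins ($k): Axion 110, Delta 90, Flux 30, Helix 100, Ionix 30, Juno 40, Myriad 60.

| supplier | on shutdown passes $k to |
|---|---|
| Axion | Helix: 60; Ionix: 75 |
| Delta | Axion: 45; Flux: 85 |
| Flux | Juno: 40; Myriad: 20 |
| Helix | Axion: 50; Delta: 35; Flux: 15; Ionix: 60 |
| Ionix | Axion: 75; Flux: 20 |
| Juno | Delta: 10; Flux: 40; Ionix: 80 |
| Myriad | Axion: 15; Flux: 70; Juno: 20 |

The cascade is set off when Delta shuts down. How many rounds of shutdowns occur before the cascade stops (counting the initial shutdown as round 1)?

5

Round 1 — Delta shuts down (initial).
  Axion: +45 → 45 < 110
  Flux: +85 → 85 ≥ 30
Round 2 — Flux shuts down.
  Juno: +40 → 40 ≥ 40
  Myriad: +20 → 20 < 60
Round 3 — Juno shuts down.
  Ionix: +80 → 80 ≥ 30
Round 4 — Ionix shuts down.
  Axion: +75 → 120 ≥ 110
Round 5 — Axion shuts down.
  Helix: +60 → 60 < 100
No further shutdowns.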